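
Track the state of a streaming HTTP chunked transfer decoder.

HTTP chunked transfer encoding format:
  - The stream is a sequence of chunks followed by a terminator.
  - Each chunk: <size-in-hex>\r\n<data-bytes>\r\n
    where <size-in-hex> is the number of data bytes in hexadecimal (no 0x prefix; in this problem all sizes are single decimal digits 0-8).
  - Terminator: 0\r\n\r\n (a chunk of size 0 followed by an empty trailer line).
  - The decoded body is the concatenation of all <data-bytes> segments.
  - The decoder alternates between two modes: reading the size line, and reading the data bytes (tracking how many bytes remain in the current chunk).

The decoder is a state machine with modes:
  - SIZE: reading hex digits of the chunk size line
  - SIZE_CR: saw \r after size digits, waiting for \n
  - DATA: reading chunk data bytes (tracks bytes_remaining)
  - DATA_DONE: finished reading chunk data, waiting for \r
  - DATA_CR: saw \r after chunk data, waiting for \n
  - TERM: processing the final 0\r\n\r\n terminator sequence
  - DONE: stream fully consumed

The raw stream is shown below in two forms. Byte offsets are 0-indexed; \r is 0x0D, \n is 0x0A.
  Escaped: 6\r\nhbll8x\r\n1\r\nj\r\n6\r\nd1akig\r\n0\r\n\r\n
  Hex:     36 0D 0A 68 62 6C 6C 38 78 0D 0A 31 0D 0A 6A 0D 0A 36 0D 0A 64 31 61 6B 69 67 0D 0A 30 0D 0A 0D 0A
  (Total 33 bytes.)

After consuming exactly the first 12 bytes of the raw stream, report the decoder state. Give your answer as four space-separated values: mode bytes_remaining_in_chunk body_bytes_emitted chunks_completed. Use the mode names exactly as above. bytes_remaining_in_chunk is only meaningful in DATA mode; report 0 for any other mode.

Answer: SIZE 0 6 1

Derivation:
Byte 0 = '6': mode=SIZE remaining=0 emitted=0 chunks_done=0
Byte 1 = 0x0D: mode=SIZE_CR remaining=0 emitted=0 chunks_done=0
Byte 2 = 0x0A: mode=DATA remaining=6 emitted=0 chunks_done=0
Byte 3 = 'h': mode=DATA remaining=5 emitted=1 chunks_done=0
Byte 4 = 'b': mode=DATA remaining=4 emitted=2 chunks_done=0
Byte 5 = 'l': mode=DATA remaining=3 emitted=3 chunks_done=0
Byte 6 = 'l': mode=DATA remaining=2 emitted=4 chunks_done=0
Byte 7 = '8': mode=DATA remaining=1 emitted=5 chunks_done=0
Byte 8 = 'x': mode=DATA_DONE remaining=0 emitted=6 chunks_done=0
Byte 9 = 0x0D: mode=DATA_CR remaining=0 emitted=6 chunks_done=0
Byte 10 = 0x0A: mode=SIZE remaining=0 emitted=6 chunks_done=1
Byte 11 = '1': mode=SIZE remaining=0 emitted=6 chunks_done=1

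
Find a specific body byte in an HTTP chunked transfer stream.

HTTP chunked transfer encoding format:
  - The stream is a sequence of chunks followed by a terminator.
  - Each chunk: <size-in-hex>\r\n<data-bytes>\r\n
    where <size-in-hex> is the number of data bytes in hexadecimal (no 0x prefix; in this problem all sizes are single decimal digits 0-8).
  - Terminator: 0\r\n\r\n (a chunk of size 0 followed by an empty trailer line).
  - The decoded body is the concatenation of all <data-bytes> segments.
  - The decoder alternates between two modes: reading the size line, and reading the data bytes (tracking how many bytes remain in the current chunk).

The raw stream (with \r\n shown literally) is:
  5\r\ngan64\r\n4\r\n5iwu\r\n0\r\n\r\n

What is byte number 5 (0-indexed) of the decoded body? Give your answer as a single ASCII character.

Chunk 1: stream[0..1]='5' size=0x5=5, data at stream[3..8]='gan64' -> body[0..5], body so far='gan64'
Chunk 2: stream[10..11]='4' size=0x4=4, data at stream[13..17]='5iwu' -> body[5..9], body so far='gan645iwu'
Chunk 3: stream[19..20]='0' size=0 (terminator). Final body='gan645iwu' (9 bytes)
Body byte 5 = '5'

Answer: 5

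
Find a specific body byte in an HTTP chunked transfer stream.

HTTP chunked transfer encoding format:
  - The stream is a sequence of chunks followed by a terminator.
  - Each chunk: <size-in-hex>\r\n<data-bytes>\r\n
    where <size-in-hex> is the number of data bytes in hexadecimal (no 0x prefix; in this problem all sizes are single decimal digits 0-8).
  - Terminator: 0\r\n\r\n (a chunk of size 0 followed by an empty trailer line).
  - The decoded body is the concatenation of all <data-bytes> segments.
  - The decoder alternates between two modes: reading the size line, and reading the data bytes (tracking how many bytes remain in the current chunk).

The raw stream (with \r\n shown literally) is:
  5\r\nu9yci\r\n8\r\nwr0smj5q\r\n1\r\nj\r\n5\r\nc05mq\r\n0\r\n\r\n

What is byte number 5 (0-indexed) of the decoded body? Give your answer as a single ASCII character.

Chunk 1: stream[0..1]='5' size=0x5=5, data at stream[3..8]='u9yci' -> body[0..5], body so far='u9yci'
Chunk 2: stream[10..11]='8' size=0x8=8, data at stream[13..21]='wr0smj5q' -> body[5..13], body so far='u9yciwr0smj5q'
Chunk 3: stream[23..24]='1' size=0x1=1, data at stream[26..27]='j' -> body[13..14], body so far='u9yciwr0smj5qj'
Chunk 4: stream[29..30]='5' size=0x5=5, data at stream[32..37]='c05mq' -> body[14..19], body so far='u9yciwr0smj5qjc05mq'
Chunk 5: stream[39..40]='0' size=0 (terminator). Final body='u9yciwr0smj5qjc05mq' (19 bytes)
Body byte 5 = 'w'

Answer: w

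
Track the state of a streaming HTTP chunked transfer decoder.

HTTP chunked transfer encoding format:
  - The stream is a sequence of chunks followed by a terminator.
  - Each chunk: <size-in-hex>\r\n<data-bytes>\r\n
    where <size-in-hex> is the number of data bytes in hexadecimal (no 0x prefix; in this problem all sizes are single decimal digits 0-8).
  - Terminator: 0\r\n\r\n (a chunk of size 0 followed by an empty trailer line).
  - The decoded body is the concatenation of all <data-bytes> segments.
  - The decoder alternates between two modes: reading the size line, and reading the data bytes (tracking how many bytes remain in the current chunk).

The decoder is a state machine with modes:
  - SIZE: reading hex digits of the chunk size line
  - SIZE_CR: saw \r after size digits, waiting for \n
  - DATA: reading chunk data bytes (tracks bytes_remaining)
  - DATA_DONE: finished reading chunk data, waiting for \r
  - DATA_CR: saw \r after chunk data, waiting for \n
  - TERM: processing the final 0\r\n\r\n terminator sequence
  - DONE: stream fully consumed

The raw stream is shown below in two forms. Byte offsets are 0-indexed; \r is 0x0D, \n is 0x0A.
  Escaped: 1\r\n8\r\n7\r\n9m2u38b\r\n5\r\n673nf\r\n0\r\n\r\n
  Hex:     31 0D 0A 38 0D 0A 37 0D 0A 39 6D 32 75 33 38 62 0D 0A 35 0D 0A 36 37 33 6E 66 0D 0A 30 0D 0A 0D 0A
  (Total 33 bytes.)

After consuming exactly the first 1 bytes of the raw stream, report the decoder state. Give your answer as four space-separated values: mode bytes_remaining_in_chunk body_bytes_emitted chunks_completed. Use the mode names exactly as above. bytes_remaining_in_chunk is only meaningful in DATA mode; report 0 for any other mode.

Answer: SIZE 0 0 0

Derivation:
Byte 0 = '1': mode=SIZE remaining=0 emitted=0 chunks_done=0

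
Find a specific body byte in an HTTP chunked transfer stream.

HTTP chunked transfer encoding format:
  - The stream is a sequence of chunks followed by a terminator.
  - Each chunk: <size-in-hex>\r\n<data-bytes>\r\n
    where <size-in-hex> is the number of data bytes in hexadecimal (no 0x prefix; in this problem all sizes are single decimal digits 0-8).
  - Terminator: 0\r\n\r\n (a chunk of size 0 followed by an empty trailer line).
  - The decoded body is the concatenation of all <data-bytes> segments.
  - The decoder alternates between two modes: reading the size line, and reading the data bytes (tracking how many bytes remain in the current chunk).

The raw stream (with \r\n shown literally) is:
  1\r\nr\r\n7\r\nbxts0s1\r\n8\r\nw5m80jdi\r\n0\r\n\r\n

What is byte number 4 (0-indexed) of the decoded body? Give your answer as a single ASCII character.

Answer: s

Derivation:
Chunk 1: stream[0..1]='1' size=0x1=1, data at stream[3..4]='r' -> body[0..1], body so far='r'
Chunk 2: stream[6..7]='7' size=0x7=7, data at stream[9..16]='bxts0s1' -> body[1..8], body so far='rbxts0s1'
Chunk 3: stream[18..19]='8' size=0x8=8, data at stream[21..29]='w5m80jdi' -> body[8..16], body so far='rbxts0s1w5m80jdi'
Chunk 4: stream[31..32]='0' size=0 (terminator). Final body='rbxts0s1w5m80jdi' (16 bytes)
Body byte 4 = 's'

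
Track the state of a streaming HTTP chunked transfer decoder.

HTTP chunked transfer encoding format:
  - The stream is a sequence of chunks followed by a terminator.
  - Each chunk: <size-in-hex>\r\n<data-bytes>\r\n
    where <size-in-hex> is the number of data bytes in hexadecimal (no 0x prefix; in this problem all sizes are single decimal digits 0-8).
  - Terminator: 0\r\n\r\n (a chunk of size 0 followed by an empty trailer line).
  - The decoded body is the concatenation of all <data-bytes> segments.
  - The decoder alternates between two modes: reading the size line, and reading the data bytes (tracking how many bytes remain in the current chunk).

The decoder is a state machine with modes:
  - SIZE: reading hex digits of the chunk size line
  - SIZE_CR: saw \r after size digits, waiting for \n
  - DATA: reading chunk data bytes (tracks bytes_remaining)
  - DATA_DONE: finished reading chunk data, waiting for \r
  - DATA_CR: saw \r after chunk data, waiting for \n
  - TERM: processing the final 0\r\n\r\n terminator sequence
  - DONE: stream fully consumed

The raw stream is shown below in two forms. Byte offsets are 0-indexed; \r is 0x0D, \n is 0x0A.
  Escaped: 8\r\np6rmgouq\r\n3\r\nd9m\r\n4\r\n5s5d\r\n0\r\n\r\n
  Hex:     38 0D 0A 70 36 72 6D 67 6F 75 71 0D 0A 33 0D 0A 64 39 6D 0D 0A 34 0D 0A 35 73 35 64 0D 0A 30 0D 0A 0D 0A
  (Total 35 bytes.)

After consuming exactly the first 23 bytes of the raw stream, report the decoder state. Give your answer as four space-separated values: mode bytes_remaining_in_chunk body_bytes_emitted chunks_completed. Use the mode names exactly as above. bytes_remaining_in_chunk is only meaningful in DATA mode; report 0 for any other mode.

Byte 0 = '8': mode=SIZE remaining=0 emitted=0 chunks_done=0
Byte 1 = 0x0D: mode=SIZE_CR remaining=0 emitted=0 chunks_done=0
Byte 2 = 0x0A: mode=DATA remaining=8 emitted=0 chunks_done=0
Byte 3 = 'p': mode=DATA remaining=7 emitted=1 chunks_done=0
Byte 4 = '6': mode=DATA remaining=6 emitted=2 chunks_done=0
Byte 5 = 'r': mode=DATA remaining=5 emitted=3 chunks_done=0
Byte 6 = 'm': mode=DATA remaining=4 emitted=4 chunks_done=0
Byte 7 = 'g': mode=DATA remaining=3 emitted=5 chunks_done=0
Byte 8 = 'o': mode=DATA remaining=2 emitted=6 chunks_done=0
Byte 9 = 'u': mode=DATA remaining=1 emitted=7 chunks_done=0
Byte 10 = 'q': mode=DATA_DONE remaining=0 emitted=8 chunks_done=0
Byte 11 = 0x0D: mode=DATA_CR remaining=0 emitted=8 chunks_done=0
Byte 12 = 0x0A: mode=SIZE remaining=0 emitted=8 chunks_done=1
Byte 13 = '3': mode=SIZE remaining=0 emitted=8 chunks_done=1
Byte 14 = 0x0D: mode=SIZE_CR remaining=0 emitted=8 chunks_done=1
Byte 15 = 0x0A: mode=DATA remaining=3 emitted=8 chunks_done=1
Byte 16 = 'd': mode=DATA remaining=2 emitted=9 chunks_done=1
Byte 17 = '9': mode=DATA remaining=1 emitted=10 chunks_done=1
Byte 18 = 'm': mode=DATA_DONE remaining=0 emitted=11 chunks_done=1
Byte 19 = 0x0D: mode=DATA_CR remaining=0 emitted=11 chunks_done=1
Byte 20 = 0x0A: mode=SIZE remaining=0 emitted=11 chunks_done=2
Byte 21 = '4': mode=SIZE remaining=0 emitted=11 chunks_done=2
Byte 22 = 0x0D: mode=SIZE_CR remaining=0 emitted=11 chunks_done=2

Answer: SIZE_CR 0 11 2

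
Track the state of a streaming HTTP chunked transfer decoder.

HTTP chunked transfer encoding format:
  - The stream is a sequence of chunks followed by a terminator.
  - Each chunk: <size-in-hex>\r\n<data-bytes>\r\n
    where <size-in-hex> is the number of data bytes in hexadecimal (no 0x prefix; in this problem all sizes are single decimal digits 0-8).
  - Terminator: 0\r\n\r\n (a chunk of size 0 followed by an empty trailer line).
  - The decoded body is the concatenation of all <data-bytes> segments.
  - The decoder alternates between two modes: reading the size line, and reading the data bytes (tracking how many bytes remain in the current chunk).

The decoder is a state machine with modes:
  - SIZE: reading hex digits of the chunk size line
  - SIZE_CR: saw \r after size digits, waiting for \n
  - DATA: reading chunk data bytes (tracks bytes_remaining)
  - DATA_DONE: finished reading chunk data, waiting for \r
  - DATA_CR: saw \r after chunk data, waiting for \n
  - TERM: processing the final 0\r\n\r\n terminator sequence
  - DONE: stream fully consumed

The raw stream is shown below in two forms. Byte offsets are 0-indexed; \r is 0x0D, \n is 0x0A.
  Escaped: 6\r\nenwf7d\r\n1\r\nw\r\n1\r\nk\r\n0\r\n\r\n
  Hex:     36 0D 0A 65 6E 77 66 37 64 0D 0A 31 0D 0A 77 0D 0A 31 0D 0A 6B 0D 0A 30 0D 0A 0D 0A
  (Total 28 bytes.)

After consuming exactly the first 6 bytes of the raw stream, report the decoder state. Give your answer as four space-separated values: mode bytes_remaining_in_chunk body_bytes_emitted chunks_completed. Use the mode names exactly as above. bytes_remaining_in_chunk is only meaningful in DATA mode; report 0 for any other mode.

Byte 0 = '6': mode=SIZE remaining=0 emitted=0 chunks_done=0
Byte 1 = 0x0D: mode=SIZE_CR remaining=0 emitted=0 chunks_done=0
Byte 2 = 0x0A: mode=DATA remaining=6 emitted=0 chunks_done=0
Byte 3 = 'e': mode=DATA remaining=5 emitted=1 chunks_done=0
Byte 4 = 'n': mode=DATA remaining=4 emitted=2 chunks_done=0
Byte 5 = 'w': mode=DATA remaining=3 emitted=3 chunks_done=0

Answer: DATA 3 3 0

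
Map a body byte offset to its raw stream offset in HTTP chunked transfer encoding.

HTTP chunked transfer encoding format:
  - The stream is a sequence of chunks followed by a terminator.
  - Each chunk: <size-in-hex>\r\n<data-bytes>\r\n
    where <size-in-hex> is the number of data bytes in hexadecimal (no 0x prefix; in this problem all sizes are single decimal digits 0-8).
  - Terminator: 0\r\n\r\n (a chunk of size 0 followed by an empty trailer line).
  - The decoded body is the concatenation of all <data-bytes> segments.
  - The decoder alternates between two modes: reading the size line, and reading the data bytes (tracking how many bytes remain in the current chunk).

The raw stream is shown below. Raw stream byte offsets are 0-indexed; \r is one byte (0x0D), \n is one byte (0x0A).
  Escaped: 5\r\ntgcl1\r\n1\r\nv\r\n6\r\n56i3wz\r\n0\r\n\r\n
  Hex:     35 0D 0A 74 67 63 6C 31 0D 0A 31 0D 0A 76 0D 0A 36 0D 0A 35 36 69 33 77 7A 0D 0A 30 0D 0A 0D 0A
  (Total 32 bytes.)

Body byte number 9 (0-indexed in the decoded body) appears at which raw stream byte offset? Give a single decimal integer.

Chunk 1: stream[0..1]='5' size=0x5=5, data at stream[3..8]='tgcl1' -> body[0..5], body so far='tgcl1'
Chunk 2: stream[10..11]='1' size=0x1=1, data at stream[13..14]='v' -> body[5..6], body so far='tgcl1v'
Chunk 3: stream[16..17]='6' size=0x6=6, data at stream[19..25]='56i3wz' -> body[6..12], body so far='tgcl1v56i3wz'
Chunk 4: stream[27..28]='0' size=0 (terminator). Final body='tgcl1v56i3wz' (12 bytes)
Body byte 9 at stream offset 22

Answer: 22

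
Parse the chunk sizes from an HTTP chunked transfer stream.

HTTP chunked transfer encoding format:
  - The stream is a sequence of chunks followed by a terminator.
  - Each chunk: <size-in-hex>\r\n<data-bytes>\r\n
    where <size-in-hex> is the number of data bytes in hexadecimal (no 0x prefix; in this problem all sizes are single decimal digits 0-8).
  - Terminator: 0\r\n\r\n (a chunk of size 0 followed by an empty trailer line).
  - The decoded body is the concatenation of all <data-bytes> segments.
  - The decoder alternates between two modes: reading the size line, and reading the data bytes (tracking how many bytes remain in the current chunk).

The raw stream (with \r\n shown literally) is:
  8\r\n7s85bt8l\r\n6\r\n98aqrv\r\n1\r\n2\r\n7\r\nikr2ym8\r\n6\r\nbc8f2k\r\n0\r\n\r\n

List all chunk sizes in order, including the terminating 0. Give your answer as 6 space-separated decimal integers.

Chunk 1: stream[0..1]='8' size=0x8=8, data at stream[3..11]='7s85bt8l' -> body[0..8], body so far='7s85bt8l'
Chunk 2: stream[13..14]='6' size=0x6=6, data at stream[16..22]='98aqrv' -> body[8..14], body so far='7s85bt8l98aqrv'
Chunk 3: stream[24..25]='1' size=0x1=1, data at stream[27..28]='2' -> body[14..15], body so far='7s85bt8l98aqrv2'
Chunk 4: stream[30..31]='7' size=0x7=7, data at stream[33..40]='ikr2ym8' -> body[15..22], body so far='7s85bt8l98aqrv2ikr2ym8'
Chunk 5: stream[42..43]='6' size=0x6=6, data at stream[45..51]='bc8f2k' -> body[22..28], body so far='7s85bt8l98aqrv2ikr2ym8bc8f2k'
Chunk 6: stream[53..54]='0' size=0 (terminator). Final body='7s85bt8l98aqrv2ikr2ym8bc8f2k' (28 bytes)

Answer: 8 6 1 7 6 0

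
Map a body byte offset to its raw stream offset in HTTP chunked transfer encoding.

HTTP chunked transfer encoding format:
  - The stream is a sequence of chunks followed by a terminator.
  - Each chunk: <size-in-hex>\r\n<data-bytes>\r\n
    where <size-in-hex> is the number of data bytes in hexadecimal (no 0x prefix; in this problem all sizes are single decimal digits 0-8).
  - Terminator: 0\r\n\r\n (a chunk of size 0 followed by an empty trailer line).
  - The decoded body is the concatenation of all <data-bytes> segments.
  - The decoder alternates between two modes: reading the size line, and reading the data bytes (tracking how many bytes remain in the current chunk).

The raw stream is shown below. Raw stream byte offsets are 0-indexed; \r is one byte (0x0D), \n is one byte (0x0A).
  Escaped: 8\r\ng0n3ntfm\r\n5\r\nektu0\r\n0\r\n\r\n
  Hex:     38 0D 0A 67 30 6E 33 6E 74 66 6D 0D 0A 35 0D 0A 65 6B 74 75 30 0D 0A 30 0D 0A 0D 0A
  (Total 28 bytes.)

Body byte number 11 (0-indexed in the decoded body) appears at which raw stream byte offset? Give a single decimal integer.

Answer: 19

Derivation:
Chunk 1: stream[0..1]='8' size=0x8=8, data at stream[3..11]='g0n3ntfm' -> body[0..8], body so far='g0n3ntfm'
Chunk 2: stream[13..14]='5' size=0x5=5, data at stream[16..21]='ektu0' -> body[8..13], body so far='g0n3ntfmektu0'
Chunk 3: stream[23..24]='0' size=0 (terminator). Final body='g0n3ntfmektu0' (13 bytes)
Body byte 11 at stream offset 19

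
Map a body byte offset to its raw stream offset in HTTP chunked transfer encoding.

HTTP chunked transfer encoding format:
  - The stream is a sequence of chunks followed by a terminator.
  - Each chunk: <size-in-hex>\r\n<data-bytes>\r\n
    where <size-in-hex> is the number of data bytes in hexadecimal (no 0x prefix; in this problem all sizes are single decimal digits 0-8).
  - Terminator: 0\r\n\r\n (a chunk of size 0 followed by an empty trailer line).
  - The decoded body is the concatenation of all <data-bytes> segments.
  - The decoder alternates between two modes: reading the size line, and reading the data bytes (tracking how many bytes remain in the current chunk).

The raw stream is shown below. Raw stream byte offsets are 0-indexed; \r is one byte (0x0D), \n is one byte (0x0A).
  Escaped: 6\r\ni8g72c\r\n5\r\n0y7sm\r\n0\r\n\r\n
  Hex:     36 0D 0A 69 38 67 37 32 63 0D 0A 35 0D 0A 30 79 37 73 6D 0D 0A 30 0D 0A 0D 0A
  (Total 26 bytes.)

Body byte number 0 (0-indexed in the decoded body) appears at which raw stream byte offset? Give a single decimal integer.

Chunk 1: stream[0..1]='6' size=0x6=6, data at stream[3..9]='i8g72c' -> body[0..6], body so far='i8g72c'
Chunk 2: stream[11..12]='5' size=0x5=5, data at stream[14..19]='0y7sm' -> body[6..11], body so far='i8g72c0y7sm'
Chunk 3: stream[21..22]='0' size=0 (terminator). Final body='i8g72c0y7sm' (11 bytes)
Body byte 0 at stream offset 3

Answer: 3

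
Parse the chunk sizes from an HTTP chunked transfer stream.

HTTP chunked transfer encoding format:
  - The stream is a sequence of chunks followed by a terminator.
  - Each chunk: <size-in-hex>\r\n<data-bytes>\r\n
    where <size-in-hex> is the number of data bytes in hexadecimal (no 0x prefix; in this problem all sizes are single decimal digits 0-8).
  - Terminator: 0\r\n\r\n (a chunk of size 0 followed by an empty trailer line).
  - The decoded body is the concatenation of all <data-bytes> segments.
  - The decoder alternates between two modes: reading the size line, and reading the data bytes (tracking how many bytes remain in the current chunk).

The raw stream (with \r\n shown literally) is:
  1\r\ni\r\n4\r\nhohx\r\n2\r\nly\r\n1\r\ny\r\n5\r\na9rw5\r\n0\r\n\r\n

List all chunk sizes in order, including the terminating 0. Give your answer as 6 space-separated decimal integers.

Answer: 1 4 2 1 5 0

Derivation:
Chunk 1: stream[0..1]='1' size=0x1=1, data at stream[3..4]='i' -> body[0..1], body so far='i'
Chunk 2: stream[6..7]='4' size=0x4=4, data at stream[9..13]='hohx' -> body[1..5], body so far='ihohx'
Chunk 3: stream[15..16]='2' size=0x2=2, data at stream[18..20]='ly' -> body[5..7], body so far='ihohxly'
Chunk 4: stream[22..23]='1' size=0x1=1, data at stream[25..26]='y' -> body[7..8], body so far='ihohxlyy'
Chunk 5: stream[28..29]='5' size=0x5=5, data at stream[31..36]='a9rw5' -> body[8..13], body so far='ihohxlyya9rw5'
Chunk 6: stream[38..39]='0' size=0 (terminator). Final body='ihohxlyya9rw5' (13 bytes)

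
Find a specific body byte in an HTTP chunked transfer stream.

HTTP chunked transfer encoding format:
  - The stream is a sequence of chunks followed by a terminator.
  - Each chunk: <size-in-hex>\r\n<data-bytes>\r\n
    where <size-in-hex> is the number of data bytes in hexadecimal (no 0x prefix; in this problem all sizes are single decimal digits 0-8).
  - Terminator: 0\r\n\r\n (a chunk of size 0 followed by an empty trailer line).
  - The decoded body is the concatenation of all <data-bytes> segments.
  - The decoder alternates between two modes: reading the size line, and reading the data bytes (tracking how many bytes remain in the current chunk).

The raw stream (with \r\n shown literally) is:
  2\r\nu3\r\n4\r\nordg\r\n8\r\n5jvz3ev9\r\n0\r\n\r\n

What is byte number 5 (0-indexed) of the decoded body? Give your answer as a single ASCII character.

Chunk 1: stream[0..1]='2' size=0x2=2, data at stream[3..5]='u3' -> body[0..2], body so far='u3'
Chunk 2: stream[7..8]='4' size=0x4=4, data at stream[10..14]='ordg' -> body[2..6], body so far='u3ordg'
Chunk 3: stream[16..17]='8' size=0x8=8, data at stream[19..27]='5jvz3ev9' -> body[6..14], body so far='u3ordg5jvz3ev9'
Chunk 4: stream[29..30]='0' size=0 (terminator). Final body='u3ordg5jvz3ev9' (14 bytes)
Body byte 5 = 'g'

Answer: g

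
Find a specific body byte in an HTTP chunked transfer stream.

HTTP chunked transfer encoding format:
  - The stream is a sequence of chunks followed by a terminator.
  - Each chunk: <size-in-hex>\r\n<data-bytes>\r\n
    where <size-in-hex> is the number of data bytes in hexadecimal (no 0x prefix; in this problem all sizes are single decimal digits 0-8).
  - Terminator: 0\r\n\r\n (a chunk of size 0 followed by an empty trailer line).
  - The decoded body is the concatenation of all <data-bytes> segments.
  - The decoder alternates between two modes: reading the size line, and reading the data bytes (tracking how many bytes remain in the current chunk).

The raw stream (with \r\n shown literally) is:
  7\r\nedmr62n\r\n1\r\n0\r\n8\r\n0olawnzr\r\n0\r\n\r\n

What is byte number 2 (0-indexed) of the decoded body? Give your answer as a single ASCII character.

Answer: m

Derivation:
Chunk 1: stream[0..1]='7' size=0x7=7, data at stream[3..10]='edmr62n' -> body[0..7], body so far='edmr62n'
Chunk 2: stream[12..13]='1' size=0x1=1, data at stream[15..16]='0' -> body[7..8], body so far='edmr62n0'
Chunk 3: stream[18..19]='8' size=0x8=8, data at stream[21..29]='0olawnzr' -> body[8..16], body so far='edmr62n00olawnzr'
Chunk 4: stream[31..32]='0' size=0 (terminator). Final body='edmr62n00olawnzr' (16 bytes)
Body byte 2 = 'm'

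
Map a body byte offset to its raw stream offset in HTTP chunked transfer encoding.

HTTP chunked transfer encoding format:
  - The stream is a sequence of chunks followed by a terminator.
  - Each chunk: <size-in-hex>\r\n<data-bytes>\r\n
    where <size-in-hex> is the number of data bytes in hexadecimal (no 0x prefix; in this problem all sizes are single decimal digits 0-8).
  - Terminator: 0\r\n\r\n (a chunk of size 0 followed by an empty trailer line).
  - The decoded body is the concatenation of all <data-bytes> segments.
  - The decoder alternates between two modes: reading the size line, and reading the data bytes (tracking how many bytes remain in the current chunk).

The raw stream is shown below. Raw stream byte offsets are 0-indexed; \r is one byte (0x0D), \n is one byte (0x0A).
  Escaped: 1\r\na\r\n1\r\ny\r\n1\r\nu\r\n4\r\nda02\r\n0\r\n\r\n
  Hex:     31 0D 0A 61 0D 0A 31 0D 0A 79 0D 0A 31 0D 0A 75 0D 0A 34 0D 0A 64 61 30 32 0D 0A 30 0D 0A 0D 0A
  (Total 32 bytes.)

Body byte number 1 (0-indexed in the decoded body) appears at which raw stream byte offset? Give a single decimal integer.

Answer: 9

Derivation:
Chunk 1: stream[0..1]='1' size=0x1=1, data at stream[3..4]='a' -> body[0..1], body so far='a'
Chunk 2: stream[6..7]='1' size=0x1=1, data at stream[9..10]='y' -> body[1..2], body so far='ay'
Chunk 3: stream[12..13]='1' size=0x1=1, data at stream[15..16]='u' -> body[2..3], body so far='ayu'
Chunk 4: stream[18..19]='4' size=0x4=4, data at stream[21..25]='da02' -> body[3..7], body so far='ayuda02'
Chunk 5: stream[27..28]='0' size=0 (terminator). Final body='ayuda02' (7 bytes)
Body byte 1 at stream offset 9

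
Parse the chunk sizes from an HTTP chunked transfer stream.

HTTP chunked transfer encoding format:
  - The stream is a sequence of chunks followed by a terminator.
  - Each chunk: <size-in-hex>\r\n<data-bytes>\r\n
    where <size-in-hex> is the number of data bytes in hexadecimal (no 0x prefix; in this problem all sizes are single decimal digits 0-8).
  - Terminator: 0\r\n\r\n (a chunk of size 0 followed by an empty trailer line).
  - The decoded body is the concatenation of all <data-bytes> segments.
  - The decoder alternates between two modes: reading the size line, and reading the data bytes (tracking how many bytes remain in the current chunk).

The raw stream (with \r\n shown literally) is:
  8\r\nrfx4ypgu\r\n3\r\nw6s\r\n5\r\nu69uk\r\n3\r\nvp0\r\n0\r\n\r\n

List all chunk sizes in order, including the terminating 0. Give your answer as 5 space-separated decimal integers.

Chunk 1: stream[0..1]='8' size=0x8=8, data at stream[3..11]='rfx4ypgu' -> body[0..8], body so far='rfx4ypgu'
Chunk 2: stream[13..14]='3' size=0x3=3, data at stream[16..19]='w6s' -> body[8..11], body so far='rfx4ypguw6s'
Chunk 3: stream[21..22]='5' size=0x5=5, data at stream[24..29]='u69uk' -> body[11..16], body so far='rfx4ypguw6su69uk'
Chunk 4: stream[31..32]='3' size=0x3=3, data at stream[34..37]='vp0' -> body[16..19], body so far='rfx4ypguw6su69ukvp0'
Chunk 5: stream[39..40]='0' size=0 (terminator). Final body='rfx4ypguw6su69ukvp0' (19 bytes)

Answer: 8 3 5 3 0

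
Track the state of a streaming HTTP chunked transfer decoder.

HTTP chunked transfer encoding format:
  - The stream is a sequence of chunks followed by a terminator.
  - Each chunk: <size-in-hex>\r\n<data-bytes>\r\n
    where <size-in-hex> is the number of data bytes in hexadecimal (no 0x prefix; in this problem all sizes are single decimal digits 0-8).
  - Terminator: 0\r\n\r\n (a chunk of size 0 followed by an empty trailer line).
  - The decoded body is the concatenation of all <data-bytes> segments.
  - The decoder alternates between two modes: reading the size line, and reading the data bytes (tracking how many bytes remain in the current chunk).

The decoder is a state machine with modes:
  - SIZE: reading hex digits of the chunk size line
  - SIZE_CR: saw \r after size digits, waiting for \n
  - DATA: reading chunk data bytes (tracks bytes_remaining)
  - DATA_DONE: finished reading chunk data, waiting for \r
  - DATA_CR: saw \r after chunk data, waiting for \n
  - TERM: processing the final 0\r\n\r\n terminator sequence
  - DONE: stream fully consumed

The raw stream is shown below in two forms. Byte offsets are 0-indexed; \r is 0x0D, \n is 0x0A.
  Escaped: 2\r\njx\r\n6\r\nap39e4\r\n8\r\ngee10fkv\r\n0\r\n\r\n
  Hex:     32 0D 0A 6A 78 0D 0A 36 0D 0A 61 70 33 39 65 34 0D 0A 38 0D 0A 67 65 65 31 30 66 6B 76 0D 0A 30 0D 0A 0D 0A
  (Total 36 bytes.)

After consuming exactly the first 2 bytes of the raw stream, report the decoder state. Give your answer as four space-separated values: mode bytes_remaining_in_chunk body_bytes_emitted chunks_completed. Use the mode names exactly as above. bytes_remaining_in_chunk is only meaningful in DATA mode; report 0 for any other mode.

Byte 0 = '2': mode=SIZE remaining=0 emitted=0 chunks_done=0
Byte 1 = 0x0D: mode=SIZE_CR remaining=0 emitted=0 chunks_done=0

Answer: SIZE_CR 0 0 0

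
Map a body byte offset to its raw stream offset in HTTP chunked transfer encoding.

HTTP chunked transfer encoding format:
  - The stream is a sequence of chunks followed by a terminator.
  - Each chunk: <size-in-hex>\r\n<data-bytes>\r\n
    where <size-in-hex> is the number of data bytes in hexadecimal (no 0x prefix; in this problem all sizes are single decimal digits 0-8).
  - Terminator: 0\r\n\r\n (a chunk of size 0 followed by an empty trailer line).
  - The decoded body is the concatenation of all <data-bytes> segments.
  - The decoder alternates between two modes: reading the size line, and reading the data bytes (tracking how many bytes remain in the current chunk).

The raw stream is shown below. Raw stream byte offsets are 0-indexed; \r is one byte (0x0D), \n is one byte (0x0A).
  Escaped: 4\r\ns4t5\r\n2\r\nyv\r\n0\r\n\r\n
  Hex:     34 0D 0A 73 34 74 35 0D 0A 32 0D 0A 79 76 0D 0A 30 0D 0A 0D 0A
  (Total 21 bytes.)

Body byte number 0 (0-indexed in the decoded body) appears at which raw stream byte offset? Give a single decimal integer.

Answer: 3

Derivation:
Chunk 1: stream[0..1]='4' size=0x4=4, data at stream[3..7]='s4t5' -> body[0..4], body so far='s4t5'
Chunk 2: stream[9..10]='2' size=0x2=2, data at stream[12..14]='yv' -> body[4..6], body so far='s4t5yv'
Chunk 3: stream[16..17]='0' size=0 (terminator). Final body='s4t5yv' (6 bytes)
Body byte 0 at stream offset 3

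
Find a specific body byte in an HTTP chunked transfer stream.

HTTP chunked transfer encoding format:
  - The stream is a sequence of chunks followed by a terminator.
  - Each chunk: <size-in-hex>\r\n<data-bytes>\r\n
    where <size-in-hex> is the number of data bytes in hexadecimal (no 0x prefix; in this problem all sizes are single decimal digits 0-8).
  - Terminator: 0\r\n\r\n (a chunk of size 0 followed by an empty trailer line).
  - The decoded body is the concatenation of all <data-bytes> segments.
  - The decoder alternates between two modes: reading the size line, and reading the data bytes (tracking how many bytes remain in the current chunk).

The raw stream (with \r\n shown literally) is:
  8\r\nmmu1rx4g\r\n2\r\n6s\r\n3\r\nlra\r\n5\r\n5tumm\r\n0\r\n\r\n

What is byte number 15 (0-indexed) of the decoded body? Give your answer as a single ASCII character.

Answer: u

Derivation:
Chunk 1: stream[0..1]='8' size=0x8=8, data at stream[3..11]='mmu1rx4g' -> body[0..8], body so far='mmu1rx4g'
Chunk 2: stream[13..14]='2' size=0x2=2, data at stream[16..18]='6s' -> body[8..10], body so far='mmu1rx4g6s'
Chunk 3: stream[20..21]='3' size=0x3=3, data at stream[23..26]='lra' -> body[10..13], body so far='mmu1rx4g6slra'
Chunk 4: stream[28..29]='5' size=0x5=5, data at stream[31..36]='5tumm' -> body[13..18], body so far='mmu1rx4g6slra5tumm'
Chunk 5: stream[38..39]='0' size=0 (terminator). Final body='mmu1rx4g6slra5tumm' (18 bytes)
Body byte 15 = 'u'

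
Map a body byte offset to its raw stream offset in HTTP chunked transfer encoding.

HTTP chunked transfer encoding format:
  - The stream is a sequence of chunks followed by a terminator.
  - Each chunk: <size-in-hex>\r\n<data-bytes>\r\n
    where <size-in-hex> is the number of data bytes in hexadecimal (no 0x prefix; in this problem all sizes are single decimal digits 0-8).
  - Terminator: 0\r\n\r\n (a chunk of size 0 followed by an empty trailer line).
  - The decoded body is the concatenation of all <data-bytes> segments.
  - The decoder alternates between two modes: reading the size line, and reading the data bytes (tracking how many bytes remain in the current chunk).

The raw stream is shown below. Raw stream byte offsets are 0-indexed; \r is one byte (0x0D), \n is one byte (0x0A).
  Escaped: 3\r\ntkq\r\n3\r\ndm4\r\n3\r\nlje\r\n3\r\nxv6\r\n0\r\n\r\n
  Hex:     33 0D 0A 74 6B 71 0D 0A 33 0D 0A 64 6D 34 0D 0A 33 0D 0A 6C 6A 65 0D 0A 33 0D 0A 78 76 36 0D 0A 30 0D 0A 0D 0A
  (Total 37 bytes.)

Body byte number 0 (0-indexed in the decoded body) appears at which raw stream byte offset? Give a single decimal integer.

Answer: 3

Derivation:
Chunk 1: stream[0..1]='3' size=0x3=3, data at stream[3..6]='tkq' -> body[0..3], body so far='tkq'
Chunk 2: stream[8..9]='3' size=0x3=3, data at stream[11..14]='dm4' -> body[3..6], body so far='tkqdm4'
Chunk 3: stream[16..17]='3' size=0x3=3, data at stream[19..22]='lje' -> body[6..9], body so far='tkqdm4lje'
Chunk 4: stream[24..25]='3' size=0x3=3, data at stream[27..30]='xv6' -> body[9..12], body so far='tkqdm4ljexv6'
Chunk 5: stream[32..33]='0' size=0 (terminator). Final body='tkqdm4ljexv6' (12 bytes)
Body byte 0 at stream offset 3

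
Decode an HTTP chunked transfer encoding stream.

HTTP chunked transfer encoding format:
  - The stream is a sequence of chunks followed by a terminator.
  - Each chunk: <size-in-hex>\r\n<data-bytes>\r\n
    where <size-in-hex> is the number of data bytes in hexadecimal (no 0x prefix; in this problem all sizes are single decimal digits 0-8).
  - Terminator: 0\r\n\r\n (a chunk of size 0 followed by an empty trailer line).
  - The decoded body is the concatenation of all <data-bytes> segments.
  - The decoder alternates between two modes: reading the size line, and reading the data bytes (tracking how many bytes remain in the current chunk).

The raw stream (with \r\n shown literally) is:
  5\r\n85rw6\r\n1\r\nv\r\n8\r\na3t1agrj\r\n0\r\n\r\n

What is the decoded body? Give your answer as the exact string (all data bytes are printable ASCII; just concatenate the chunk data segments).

Answer: 85rw6va3t1agrj

Derivation:
Chunk 1: stream[0..1]='5' size=0x5=5, data at stream[3..8]='85rw6' -> body[0..5], body so far='85rw6'
Chunk 2: stream[10..11]='1' size=0x1=1, data at stream[13..14]='v' -> body[5..6], body so far='85rw6v'
Chunk 3: stream[16..17]='8' size=0x8=8, data at stream[19..27]='a3t1agrj' -> body[6..14], body so far='85rw6va3t1agrj'
Chunk 4: stream[29..30]='0' size=0 (terminator). Final body='85rw6va3t1agrj' (14 bytes)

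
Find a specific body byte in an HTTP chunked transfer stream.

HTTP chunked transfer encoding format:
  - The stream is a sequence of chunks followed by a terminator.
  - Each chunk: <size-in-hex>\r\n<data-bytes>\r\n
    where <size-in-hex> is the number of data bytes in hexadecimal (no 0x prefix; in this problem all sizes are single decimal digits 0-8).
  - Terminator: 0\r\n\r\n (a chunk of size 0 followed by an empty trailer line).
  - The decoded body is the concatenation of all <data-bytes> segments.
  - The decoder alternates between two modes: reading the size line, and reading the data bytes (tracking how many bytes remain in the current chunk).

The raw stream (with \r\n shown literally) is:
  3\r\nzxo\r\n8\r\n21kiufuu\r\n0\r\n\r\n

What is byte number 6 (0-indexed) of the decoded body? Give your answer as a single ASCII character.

Chunk 1: stream[0..1]='3' size=0x3=3, data at stream[3..6]='zxo' -> body[0..3], body so far='zxo'
Chunk 2: stream[8..9]='8' size=0x8=8, data at stream[11..19]='21kiufuu' -> body[3..11], body so far='zxo21kiufuu'
Chunk 3: stream[21..22]='0' size=0 (terminator). Final body='zxo21kiufuu' (11 bytes)
Body byte 6 = 'i'

Answer: i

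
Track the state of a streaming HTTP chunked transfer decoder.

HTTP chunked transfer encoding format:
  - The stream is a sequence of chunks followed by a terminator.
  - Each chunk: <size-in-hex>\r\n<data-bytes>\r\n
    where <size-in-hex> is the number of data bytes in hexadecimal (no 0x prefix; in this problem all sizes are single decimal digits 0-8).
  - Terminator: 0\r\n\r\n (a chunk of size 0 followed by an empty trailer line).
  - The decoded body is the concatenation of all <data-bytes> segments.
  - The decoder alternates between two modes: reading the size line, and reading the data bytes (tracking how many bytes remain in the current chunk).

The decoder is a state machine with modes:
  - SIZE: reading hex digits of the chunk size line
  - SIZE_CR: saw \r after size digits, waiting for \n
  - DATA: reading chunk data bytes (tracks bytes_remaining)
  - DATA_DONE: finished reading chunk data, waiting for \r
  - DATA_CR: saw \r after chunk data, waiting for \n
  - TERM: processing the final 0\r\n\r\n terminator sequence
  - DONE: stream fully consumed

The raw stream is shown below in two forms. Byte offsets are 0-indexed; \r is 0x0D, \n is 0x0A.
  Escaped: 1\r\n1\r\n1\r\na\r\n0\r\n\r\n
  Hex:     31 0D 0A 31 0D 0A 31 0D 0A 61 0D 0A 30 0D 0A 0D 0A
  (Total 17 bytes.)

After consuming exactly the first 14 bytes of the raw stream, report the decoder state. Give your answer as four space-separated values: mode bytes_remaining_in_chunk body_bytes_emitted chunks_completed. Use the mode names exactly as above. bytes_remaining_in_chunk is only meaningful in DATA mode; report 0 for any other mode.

Byte 0 = '1': mode=SIZE remaining=0 emitted=0 chunks_done=0
Byte 1 = 0x0D: mode=SIZE_CR remaining=0 emitted=0 chunks_done=0
Byte 2 = 0x0A: mode=DATA remaining=1 emitted=0 chunks_done=0
Byte 3 = '1': mode=DATA_DONE remaining=0 emitted=1 chunks_done=0
Byte 4 = 0x0D: mode=DATA_CR remaining=0 emitted=1 chunks_done=0
Byte 5 = 0x0A: mode=SIZE remaining=0 emitted=1 chunks_done=1
Byte 6 = '1': mode=SIZE remaining=0 emitted=1 chunks_done=1
Byte 7 = 0x0D: mode=SIZE_CR remaining=0 emitted=1 chunks_done=1
Byte 8 = 0x0A: mode=DATA remaining=1 emitted=1 chunks_done=1
Byte 9 = 'a': mode=DATA_DONE remaining=0 emitted=2 chunks_done=1
Byte 10 = 0x0D: mode=DATA_CR remaining=0 emitted=2 chunks_done=1
Byte 11 = 0x0A: mode=SIZE remaining=0 emitted=2 chunks_done=2
Byte 12 = '0': mode=SIZE remaining=0 emitted=2 chunks_done=2
Byte 13 = 0x0D: mode=SIZE_CR remaining=0 emitted=2 chunks_done=2

Answer: SIZE_CR 0 2 2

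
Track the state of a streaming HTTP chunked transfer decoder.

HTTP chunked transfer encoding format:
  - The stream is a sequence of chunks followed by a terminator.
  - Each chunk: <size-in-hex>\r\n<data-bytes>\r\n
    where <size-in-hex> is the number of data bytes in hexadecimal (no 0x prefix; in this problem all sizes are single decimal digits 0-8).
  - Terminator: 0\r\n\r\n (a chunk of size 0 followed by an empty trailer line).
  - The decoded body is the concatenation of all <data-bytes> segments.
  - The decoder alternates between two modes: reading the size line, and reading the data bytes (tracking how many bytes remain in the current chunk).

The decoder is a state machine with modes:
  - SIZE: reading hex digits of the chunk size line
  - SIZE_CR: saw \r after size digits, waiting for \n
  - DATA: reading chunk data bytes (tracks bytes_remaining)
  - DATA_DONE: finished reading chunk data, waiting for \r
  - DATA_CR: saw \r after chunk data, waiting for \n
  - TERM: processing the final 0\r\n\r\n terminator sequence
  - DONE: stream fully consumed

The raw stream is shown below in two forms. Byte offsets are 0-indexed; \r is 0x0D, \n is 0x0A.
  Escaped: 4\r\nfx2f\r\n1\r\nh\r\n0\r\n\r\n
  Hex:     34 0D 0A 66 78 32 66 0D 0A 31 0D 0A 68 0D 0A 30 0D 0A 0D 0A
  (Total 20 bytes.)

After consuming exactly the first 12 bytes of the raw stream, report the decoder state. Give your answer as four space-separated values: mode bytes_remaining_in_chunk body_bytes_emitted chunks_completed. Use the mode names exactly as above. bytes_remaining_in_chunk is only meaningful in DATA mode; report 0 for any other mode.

Byte 0 = '4': mode=SIZE remaining=0 emitted=0 chunks_done=0
Byte 1 = 0x0D: mode=SIZE_CR remaining=0 emitted=0 chunks_done=0
Byte 2 = 0x0A: mode=DATA remaining=4 emitted=0 chunks_done=0
Byte 3 = 'f': mode=DATA remaining=3 emitted=1 chunks_done=0
Byte 4 = 'x': mode=DATA remaining=2 emitted=2 chunks_done=0
Byte 5 = '2': mode=DATA remaining=1 emitted=3 chunks_done=0
Byte 6 = 'f': mode=DATA_DONE remaining=0 emitted=4 chunks_done=0
Byte 7 = 0x0D: mode=DATA_CR remaining=0 emitted=4 chunks_done=0
Byte 8 = 0x0A: mode=SIZE remaining=0 emitted=4 chunks_done=1
Byte 9 = '1': mode=SIZE remaining=0 emitted=4 chunks_done=1
Byte 10 = 0x0D: mode=SIZE_CR remaining=0 emitted=4 chunks_done=1
Byte 11 = 0x0A: mode=DATA remaining=1 emitted=4 chunks_done=1

Answer: DATA 1 4 1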